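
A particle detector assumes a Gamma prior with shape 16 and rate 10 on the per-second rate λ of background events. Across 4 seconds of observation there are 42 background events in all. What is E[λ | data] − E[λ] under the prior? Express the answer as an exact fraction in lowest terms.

Total count 42 over total exposure 4 seconds.
Conjugate update: add total count to the shape and total exposure to the rate, giving Gamma(58, 14).
Posterior mean = 58/14 = 29/7; prior mean = 16/10 = 8/5. Difference = 29/7 − 8/5 = 89/35.

89/35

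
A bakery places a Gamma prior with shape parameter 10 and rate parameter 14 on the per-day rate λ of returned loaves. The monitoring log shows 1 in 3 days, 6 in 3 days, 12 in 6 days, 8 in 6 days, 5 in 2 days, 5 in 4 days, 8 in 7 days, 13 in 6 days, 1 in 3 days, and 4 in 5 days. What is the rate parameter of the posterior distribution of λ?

59

Total count: 1 + 6 + 12 + 8 + 5 + 5 + 8 + 13 + 1 + 4 = 63.
Total exposure: 3 + 3 + 6 + 6 + 2 + 4 + 7 + 6 + 3 + 5 = 45 days.
Gamma(α, β) with Poisson data over total exposure Σt gives posterior Gamma(α+Σx, β+Σt) = Gamma(73, 59).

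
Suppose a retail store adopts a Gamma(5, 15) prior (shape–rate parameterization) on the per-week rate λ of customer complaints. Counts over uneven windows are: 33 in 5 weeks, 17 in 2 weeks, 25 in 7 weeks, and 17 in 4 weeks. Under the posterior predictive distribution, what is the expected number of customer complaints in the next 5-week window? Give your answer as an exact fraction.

485/33

Total count: 33 + 17 + 25 + 17 = 92.
Total exposure: 5 + 2 + 7 + 4 = 18 weeks.
Conjugate update: add total count to the shape and total exposure to the rate, giving Gamma(97, 33).
Predictive mean over a 5-week window = T·E[λ|data] = 5·97/33 = 485/33.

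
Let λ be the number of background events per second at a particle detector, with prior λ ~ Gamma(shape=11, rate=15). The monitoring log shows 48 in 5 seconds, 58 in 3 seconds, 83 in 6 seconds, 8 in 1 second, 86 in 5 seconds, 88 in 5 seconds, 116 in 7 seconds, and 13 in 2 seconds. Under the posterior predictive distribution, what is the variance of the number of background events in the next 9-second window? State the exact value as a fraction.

38106/343

Total count: 48 + 58 + 83 + 8 + 86 + 88 + 116 + 13 = 500.
Total exposure: 5 + 3 + 6 + 1 + 5 + 5 + 7 + 2 = 34 seconds.
By Gamma–Poisson conjugacy, the posterior is Gamma(α + Σx, β + Σt) = Gamma(11 + 500, 15 + 34) = Gamma(511, 49).
The posterior predictive for a window of length T is Negative Binomial with variance T·α'·(β'+T)/β'² = 9·511·58/2401 = 38106/343.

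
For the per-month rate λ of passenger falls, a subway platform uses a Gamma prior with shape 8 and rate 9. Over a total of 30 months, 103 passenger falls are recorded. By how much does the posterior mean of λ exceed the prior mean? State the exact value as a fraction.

Total count 103 over total exposure 30 months.
Posterior: α' = 8 + 103 = 111, β' = 9 + 30 = 39.
Posterior mean = 111/39 = 37/13; prior mean = 8/9 = 8/9. Difference = 37/13 − 8/9 = 229/117.

229/117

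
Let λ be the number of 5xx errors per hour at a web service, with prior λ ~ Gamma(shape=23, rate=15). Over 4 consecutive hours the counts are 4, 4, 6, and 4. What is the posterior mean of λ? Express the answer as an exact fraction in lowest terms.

Total count: 4 + 4 + 6 + 4 = 18.
Total exposure: 4 hours.
Posterior: α' = 23 + 18 = 41, β' = 15 + 4 = 19.
Posterior mean = α'/β' = 41/19.

41/19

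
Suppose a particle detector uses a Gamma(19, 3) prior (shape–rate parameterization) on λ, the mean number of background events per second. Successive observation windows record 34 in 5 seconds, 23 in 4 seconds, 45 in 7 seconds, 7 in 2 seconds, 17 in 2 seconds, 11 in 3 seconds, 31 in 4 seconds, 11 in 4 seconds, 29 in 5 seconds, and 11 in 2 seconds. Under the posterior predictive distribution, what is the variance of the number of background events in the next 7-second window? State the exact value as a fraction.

79968/1681

Total count: 34 + 23 + 45 + 7 + 17 + 11 + 31 + 11 + 29 + 11 = 219.
Total exposure: 5 + 4 + 7 + 2 + 2 + 3 + 4 + 4 + 5 + 2 = 38 seconds.
Gamma(α, β) with Poisson data over total exposure Σt gives posterior Gamma(α+Σx, β+Σt) = Gamma(238, 41).
The posterior predictive for a window of length T is Negative Binomial with variance T·α'·(β'+T)/β'² = 7·238·48/1681 = 79968/1681.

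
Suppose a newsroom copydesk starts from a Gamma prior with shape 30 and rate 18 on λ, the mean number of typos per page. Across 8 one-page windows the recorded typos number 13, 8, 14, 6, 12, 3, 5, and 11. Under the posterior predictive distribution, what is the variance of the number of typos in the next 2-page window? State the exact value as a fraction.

Total count: 13 + 8 + 14 + 6 + 12 + 3 + 5 + 11 = 72.
Total exposure: 8 pages.
Conjugate update: add total count to the shape and total exposure to the rate, giving Gamma(102, 26).
The posterior predictive for a window of length T is Negative Binomial with variance T·α'·(β'+T)/β'² = 2·102·28/676 = 1428/169.

1428/169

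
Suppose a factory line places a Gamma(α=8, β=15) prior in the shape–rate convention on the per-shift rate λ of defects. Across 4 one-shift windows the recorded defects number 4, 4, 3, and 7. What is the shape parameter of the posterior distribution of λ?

Total count: 4 + 4 + 3 + 7 = 18.
Total exposure: 4 shifts.
By Gamma–Poisson conjugacy, the posterior is Gamma(α + Σx, β + Σt) = Gamma(8 + 18, 15 + 4) = Gamma(26, 19).

26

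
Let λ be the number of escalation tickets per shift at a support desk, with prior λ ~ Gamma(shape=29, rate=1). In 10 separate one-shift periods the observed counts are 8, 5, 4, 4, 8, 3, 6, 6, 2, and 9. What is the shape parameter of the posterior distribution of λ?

Total count: 8 + 5 + 4 + 4 + 8 + 3 + 6 + 6 + 2 + 9 = 55.
Total exposure: 10 shifts.
Gamma(α, β) with Poisson data over total exposure Σt gives posterior Gamma(α+Σx, β+Σt) = Gamma(84, 11).

84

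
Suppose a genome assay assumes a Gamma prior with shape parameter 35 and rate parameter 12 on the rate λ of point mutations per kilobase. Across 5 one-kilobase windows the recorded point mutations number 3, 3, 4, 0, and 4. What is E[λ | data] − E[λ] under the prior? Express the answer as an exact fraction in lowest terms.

Total count: 3 + 3 + 4 + 0 + 4 = 14.
Total exposure: 5 kilobases.
By Gamma–Poisson conjugacy, the posterior is Gamma(α + Σx, β + Σt) = Gamma(35 + 14, 12 + 5) = Gamma(49, 17).
Posterior mean = 49/17 = 49/17; prior mean = 35/12 = 35/12. Difference = 49/17 − 35/12 = -7/204.

-7/204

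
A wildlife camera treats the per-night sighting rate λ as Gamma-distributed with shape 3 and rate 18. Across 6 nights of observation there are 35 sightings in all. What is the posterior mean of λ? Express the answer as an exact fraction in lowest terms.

19/12

Total count 35 over total exposure 6 nights.
Conjugate update: add total count to the shape and total exposure to the rate, giving Gamma(38, 24).
Posterior mean = α'/β' = 38/24 = 19/12.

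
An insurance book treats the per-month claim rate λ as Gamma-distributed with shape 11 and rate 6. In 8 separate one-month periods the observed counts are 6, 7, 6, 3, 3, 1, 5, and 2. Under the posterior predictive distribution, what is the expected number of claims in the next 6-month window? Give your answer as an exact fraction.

Total count: 6 + 7 + 6 + 3 + 3 + 1 + 5 + 2 = 33.
Total exposure: 8 months.
Posterior: α' = 11 + 33 = 44, β' = 6 + 8 = 14.
Predictive mean over a 6-month window = T·E[λ|data] = 6·44/14 = 132/7.

132/7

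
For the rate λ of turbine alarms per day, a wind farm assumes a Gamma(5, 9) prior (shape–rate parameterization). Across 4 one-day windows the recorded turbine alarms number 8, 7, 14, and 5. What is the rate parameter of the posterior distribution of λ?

Total count: 8 + 7 + 14 + 5 = 34.
Total exposure: 4 days.
The Gamma prior is conjugate for the Poisson rate, so λ | data ~ Gamma(5+34, 9+4) = Gamma(39, 13).

13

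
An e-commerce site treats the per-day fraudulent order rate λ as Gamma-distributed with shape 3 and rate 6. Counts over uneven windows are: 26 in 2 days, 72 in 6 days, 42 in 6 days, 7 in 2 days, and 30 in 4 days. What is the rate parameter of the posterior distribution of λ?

26

Total count: 26 + 72 + 42 + 7 + 30 = 177.
Total exposure: 2 + 6 + 6 + 2 + 4 = 20 days.
Posterior: α' = 3 + 177 = 180, β' = 6 + 20 = 26.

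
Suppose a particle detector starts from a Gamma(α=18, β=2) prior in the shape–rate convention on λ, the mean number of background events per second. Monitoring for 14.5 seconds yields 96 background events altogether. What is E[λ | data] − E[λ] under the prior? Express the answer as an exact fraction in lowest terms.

Total count 96 over total exposure 14.5 seconds.
Conjugate update: add total count to the shape and total exposure to the rate, giving Gamma(114, 33/2).
Posterior mean = 114/(33/2) = 76/11; prior mean = 18/2 = 9. Difference = 76/11 − 9 = -23/11.

-23/11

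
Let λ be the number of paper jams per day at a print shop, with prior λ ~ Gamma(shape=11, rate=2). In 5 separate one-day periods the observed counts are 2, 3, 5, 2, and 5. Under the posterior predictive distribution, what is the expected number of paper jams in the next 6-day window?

24

Total count: 2 + 3 + 5 + 2 + 5 = 17.
Total exposure: 5 days.
Gamma(α, β) with Poisson data over total exposure Σt gives posterior Gamma(α+Σx, β+Σt) = Gamma(28, 7).
Predictive mean over a 6-day window = T·E[λ|data] = 6·28/7 = 24.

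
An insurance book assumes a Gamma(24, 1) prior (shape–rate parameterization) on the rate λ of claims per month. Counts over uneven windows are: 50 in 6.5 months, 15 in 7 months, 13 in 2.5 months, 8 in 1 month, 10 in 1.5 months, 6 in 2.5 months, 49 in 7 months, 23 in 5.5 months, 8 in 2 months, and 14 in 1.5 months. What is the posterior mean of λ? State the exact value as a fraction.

Total count: 50 + 15 + 13 + 8 + 10 + 6 + 49 + 23 + 8 + 14 = 196.
Total exposure: 6.5 + 7 + 2.5 + 1 + 1.5 + 2.5 + 7 + 5.5 + 2 + 1.5 = 37 months.
The Gamma prior is conjugate for the Poisson rate, so λ | data ~ Gamma(24+196, 1+37) = Gamma(220, 38).
Posterior mean = α'/β' = 220/38 = 110/19.

110/19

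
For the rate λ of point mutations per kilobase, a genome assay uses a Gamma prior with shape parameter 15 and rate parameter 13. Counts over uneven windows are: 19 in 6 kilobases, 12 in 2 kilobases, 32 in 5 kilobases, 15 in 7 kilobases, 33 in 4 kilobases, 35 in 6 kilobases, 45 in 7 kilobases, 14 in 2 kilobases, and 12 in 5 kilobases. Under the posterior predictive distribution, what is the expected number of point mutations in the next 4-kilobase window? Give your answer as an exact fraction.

928/57

Total count: 19 + 12 + 32 + 15 + 33 + 35 + 45 + 14 + 12 = 217.
Total exposure: 6 + 2 + 5 + 7 + 4 + 6 + 7 + 2 + 5 = 44 kilobases.
Gamma(α, β) with Poisson data over total exposure Σt gives posterior Gamma(α+Σx, β+Σt) = Gamma(232, 57).
Predictive mean over a 4-kilobase window = T·E[λ|data] = 4·232/57 = 928/57.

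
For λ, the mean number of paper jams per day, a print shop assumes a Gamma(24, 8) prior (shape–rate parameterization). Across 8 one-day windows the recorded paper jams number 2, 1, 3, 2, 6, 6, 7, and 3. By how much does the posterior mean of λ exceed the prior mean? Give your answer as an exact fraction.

Total count: 2 + 1 + 3 + 2 + 6 + 6 + 7 + 3 = 30.
Total exposure: 8 days.
By Gamma–Poisson conjugacy, the posterior is Gamma(α + Σx, β + Σt) = Gamma(24 + 30, 8 + 8) = Gamma(54, 16).
Posterior mean = 54/16 = 27/8; prior mean = 24/8 = 3. Difference = 27/8 − 3 = 3/8.

3/8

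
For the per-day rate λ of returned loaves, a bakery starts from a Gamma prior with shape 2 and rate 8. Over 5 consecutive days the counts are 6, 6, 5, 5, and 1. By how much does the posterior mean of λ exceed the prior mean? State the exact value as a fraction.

Total count: 6 + 6 + 5 + 5 + 1 = 23.
Total exposure: 5 days.
Conjugate update: add total count to the shape and total exposure to the rate, giving Gamma(25, 13).
Posterior mean = 25/13 = 25/13; prior mean = 2/8 = 1/4. Difference = 25/13 − 1/4 = 87/52.

87/52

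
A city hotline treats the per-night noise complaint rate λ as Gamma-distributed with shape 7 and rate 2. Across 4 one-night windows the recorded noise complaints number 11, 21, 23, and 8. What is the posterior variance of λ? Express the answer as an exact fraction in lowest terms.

35/18

Total count: 11 + 21 + 23 + 8 = 63.
Total exposure: 4 nights.
By Gamma–Poisson conjugacy, the posterior is Gamma(α + Σx, β + Σt) = Gamma(7 + 63, 2 + 4) = Gamma(70, 6).
Posterior variance = α'/β'² = 70/36 = 35/18.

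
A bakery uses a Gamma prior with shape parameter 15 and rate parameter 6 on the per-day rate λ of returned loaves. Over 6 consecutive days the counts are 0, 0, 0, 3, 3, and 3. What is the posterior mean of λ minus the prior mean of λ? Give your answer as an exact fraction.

Total count: 0 + 0 + 0 + 3 + 3 + 3 = 9.
Total exposure: 6 days.
The Gamma prior is conjugate for the Poisson rate, so λ | data ~ Gamma(15+9, 6+6) = Gamma(24, 12).
Posterior mean = 24/12 = 2; prior mean = 15/6 = 5/2. Difference = 2 − 5/2 = -1/2.

-1/2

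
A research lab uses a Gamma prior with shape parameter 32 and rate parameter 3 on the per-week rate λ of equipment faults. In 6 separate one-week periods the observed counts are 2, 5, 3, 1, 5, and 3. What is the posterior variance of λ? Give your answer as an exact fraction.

Total count: 2 + 5 + 3 + 1 + 5 + 3 = 19.
Total exposure: 6 weeks.
Posterior: α' = 32 + 19 = 51, β' = 3 + 6 = 9.
Posterior variance = α'/β'² = 51/81 = 17/27.

17/27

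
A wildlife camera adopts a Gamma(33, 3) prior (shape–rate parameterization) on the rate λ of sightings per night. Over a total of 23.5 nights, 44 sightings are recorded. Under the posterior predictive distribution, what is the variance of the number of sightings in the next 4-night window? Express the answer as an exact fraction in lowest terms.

37576/2809

Total count 44 over total exposure 23.5 nights.
The Gamma prior is conjugate for the Poisson rate, so λ | data ~ Gamma(33+44, 3+23.5) = Gamma(77, 53/2).
The posterior predictive for a window of length T is Negative Binomial with variance T·α'·(β'+T)/β'² = 4·77·(61/2)/(2809/4) = 37576/2809.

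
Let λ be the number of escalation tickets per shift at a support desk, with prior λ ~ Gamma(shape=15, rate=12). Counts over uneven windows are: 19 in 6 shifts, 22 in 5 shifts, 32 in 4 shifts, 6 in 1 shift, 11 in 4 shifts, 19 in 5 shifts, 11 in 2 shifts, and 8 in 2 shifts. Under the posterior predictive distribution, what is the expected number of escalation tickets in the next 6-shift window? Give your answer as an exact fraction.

Total count: 19 + 22 + 32 + 6 + 11 + 19 + 11 + 8 = 128.
Total exposure: 6 + 5 + 4 + 1 + 4 + 5 + 2 + 2 = 29 shifts.
Conjugate update: add total count to the shape and total exposure to the rate, giving Gamma(143, 41).
Predictive mean over a 6-shift window = T·E[λ|data] = 6·143/41 = 858/41.

858/41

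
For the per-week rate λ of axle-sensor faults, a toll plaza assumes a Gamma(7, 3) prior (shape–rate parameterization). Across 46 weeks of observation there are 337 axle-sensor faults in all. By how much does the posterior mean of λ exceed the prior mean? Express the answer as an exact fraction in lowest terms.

Total count 337 over total exposure 46 weeks.
By Gamma–Poisson conjugacy, the posterior is Gamma(α + Σx, β + Σt) = Gamma(7 + 337, 3 + 46) = Gamma(344, 49).
Posterior mean = 344/49 = 344/49; prior mean = 7/3 = 7/3. Difference = 344/49 − 7/3 = 689/147.

689/147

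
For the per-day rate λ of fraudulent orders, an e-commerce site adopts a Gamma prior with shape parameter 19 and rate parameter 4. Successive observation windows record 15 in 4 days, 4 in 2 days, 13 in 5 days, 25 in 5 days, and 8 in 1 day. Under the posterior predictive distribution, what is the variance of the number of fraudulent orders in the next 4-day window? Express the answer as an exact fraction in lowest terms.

Total count: 15 + 4 + 13 + 25 + 8 = 65.
Total exposure: 4 + 2 + 5 + 5 + 1 = 17 days.
Conjugate update: add total count to the shape and total exposure to the rate, giving Gamma(84, 21).
The posterior predictive for a window of length T is Negative Binomial with variance T·α'·(β'+T)/β'² = 4·84·25/441 = 400/21.

400/21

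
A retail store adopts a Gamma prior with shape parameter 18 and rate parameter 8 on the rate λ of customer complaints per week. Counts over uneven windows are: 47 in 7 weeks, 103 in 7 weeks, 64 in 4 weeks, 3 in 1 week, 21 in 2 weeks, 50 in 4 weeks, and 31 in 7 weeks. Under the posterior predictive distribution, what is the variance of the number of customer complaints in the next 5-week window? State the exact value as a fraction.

Total count: 47 + 103 + 64 + 3 + 21 + 50 + 31 = 319.
Total exposure: 7 + 7 + 4 + 1 + 2 + 4 + 7 = 32 weeks.
The Gamma prior is conjugate for the Poisson rate, so λ | data ~ Gamma(18+319, 8+32) = Gamma(337, 40).
The posterior predictive for a window of length T is Negative Binomial with variance T·α'·(β'+T)/β'² = 5·337·45/1600 = 3033/64.

3033/64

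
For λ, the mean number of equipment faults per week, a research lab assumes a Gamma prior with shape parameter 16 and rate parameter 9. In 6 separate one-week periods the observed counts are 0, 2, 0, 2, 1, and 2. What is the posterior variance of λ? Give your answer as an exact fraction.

Total count: 0 + 2 + 0 + 2 + 1 + 2 = 7.
Total exposure: 6 weeks.
The Gamma prior is conjugate for the Poisson rate, so λ | data ~ Gamma(16+7, 9+6) = Gamma(23, 15).
Posterior variance = α'/β'² = 23/225.

23/225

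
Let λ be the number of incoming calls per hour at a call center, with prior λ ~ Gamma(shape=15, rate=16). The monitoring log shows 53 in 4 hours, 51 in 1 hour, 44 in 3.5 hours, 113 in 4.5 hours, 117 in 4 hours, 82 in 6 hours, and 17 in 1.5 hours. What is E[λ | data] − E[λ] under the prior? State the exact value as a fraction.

4843/432

Total count: 53 + 51 + 44 + 113 + 117 + 82 + 17 = 477.
Total exposure: 4 + 1 + 3.5 + 4.5 + 4 + 6 + 1.5 = 24.5 hours.
By Gamma–Poisson conjugacy, the posterior is Gamma(α + Σx, β + Σt) = Gamma(15 + 477, 16 + 24.5) = Gamma(492, 81/2).
Posterior mean = 492/(81/2) = 328/27; prior mean = 15/16 = 15/16. Difference = 328/27 − 15/16 = 4843/432.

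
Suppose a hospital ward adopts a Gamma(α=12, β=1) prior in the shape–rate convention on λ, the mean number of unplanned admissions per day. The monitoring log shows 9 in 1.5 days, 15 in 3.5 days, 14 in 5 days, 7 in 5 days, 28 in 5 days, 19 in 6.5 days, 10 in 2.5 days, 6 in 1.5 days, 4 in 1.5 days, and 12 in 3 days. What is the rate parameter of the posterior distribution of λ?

Total count: 9 + 15 + 14 + 7 + 28 + 19 + 10 + 6 + 4 + 12 = 124.
Total exposure: 1.5 + 3.5 + 5 + 5 + 5 + 6.5 + 2.5 + 1.5 + 1.5 + 3 = 35 days.
Conjugate update: add total count to the shape and total exposure to the rate, giving Gamma(136, 36).

36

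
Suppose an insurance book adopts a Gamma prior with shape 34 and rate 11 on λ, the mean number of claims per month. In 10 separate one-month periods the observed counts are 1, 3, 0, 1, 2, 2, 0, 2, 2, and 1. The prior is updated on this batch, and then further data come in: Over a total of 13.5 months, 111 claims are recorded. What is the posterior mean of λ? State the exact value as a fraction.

Total count: 1 + 3 + 0 + 1 + 2 + 2 + 0 + 2 + 2 + 1 = 14.
Total exposure: 10 months.
After the first batch: Gamma(34 + 14, 11 + 10) = Gamma(48, 21).
Total count 111 over total exposure 13.5 months.
After the second batch: Gamma(48 + 111, 21 + 13.5) = Gamma(159, 69/2).
Posterior mean = α'/β' = 159/(69/2) = 106/23.

106/23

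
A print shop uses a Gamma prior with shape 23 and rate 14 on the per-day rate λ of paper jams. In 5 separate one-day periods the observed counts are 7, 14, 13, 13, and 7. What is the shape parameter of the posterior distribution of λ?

Total count: 7 + 14 + 13 + 13 + 7 = 54.
Total exposure: 5 days.
By Gamma–Poisson conjugacy, the posterior is Gamma(α + Σx, β + Σt) = Gamma(23 + 54, 14 + 5) = Gamma(77, 19).

77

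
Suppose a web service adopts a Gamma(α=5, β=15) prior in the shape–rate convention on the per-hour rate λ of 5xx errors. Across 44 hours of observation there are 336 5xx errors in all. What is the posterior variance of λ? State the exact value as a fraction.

Total count 336 over total exposure 44 hours.
Conjugate update: add total count to the shape and total exposure to the rate, giving Gamma(341, 59).
Posterior variance = α'/β'² = 341/3481.

341/3481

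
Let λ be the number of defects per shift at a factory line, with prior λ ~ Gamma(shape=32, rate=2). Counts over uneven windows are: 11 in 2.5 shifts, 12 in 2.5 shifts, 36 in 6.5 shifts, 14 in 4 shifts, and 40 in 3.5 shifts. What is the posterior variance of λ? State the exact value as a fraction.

145/441

Total count: 11 + 12 + 36 + 14 + 40 = 113.
Total exposure: 2.5 + 2.5 + 6.5 + 4 + 3.5 = 19 shifts.
Posterior: α' = 32 + 113 = 145, β' = 2 + 19 = 21.
Posterior variance = α'/β'² = 145/441.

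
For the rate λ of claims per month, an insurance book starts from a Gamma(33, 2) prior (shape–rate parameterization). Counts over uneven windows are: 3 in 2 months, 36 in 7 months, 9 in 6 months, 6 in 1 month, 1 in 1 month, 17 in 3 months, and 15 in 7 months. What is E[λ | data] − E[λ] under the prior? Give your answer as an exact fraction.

-717/58

Total count: 3 + 36 + 9 + 6 + 1 + 17 + 15 = 87.
Total exposure: 2 + 7 + 6 + 1 + 1 + 3 + 7 = 27 months.
By Gamma–Poisson conjugacy, the posterior is Gamma(α + Σx, β + Σt) = Gamma(33 + 87, 2 + 27) = Gamma(120, 29).
Posterior mean = 120/29 = 120/29; prior mean = 33/2 = 33/2. Difference = 120/29 − 33/2 = -717/58.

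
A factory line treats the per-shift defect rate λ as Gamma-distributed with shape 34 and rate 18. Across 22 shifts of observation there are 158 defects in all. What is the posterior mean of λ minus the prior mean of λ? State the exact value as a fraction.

Total count 158 over total exposure 22 shifts.
Conjugate update: add total count to the shape and total exposure to the rate, giving Gamma(192, 40).
Posterior mean = 192/40 = 24/5; prior mean = 34/18 = 17/9. Difference = 24/5 − 17/9 = 131/45.

131/45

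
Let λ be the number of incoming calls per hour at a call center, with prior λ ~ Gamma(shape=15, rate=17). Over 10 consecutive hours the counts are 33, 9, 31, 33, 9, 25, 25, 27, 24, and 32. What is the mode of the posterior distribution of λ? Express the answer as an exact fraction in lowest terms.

262/27

Total count: 33 + 9 + 31 + 33 + 9 + 25 + 25 + 27 + 24 + 32 = 248.
Total exposure: 10 hours.
By Gamma–Poisson conjugacy, the posterior is Gamma(α + Σx, β + Σt) = Gamma(15 + 248, 17 + 10) = Gamma(263, 27).
Posterior mode = (α'−1)/β' = 262/27.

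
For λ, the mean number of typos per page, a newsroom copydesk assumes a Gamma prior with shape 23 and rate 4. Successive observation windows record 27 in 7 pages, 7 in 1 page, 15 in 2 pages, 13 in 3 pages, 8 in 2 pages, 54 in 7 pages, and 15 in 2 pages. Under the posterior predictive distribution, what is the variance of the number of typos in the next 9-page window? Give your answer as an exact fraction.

Total count: 27 + 7 + 15 + 13 + 8 + 54 + 15 = 139.
Total exposure: 7 + 1 + 2 + 3 + 2 + 7 + 2 = 24 pages.
By Gamma–Poisson conjugacy, the posterior is Gamma(α + Σx, β + Σt) = Gamma(23 + 139, 4 + 24) = Gamma(162, 28).
The posterior predictive for a window of length T is Negative Binomial with variance T·α'·(β'+T)/β'² = 9·162·37/784 = 26973/392.

26973/392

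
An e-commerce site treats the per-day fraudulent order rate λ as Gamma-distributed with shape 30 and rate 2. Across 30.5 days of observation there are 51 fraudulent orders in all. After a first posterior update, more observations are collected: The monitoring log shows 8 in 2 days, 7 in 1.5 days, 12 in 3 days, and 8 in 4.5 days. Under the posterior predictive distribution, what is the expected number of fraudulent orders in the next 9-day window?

24

Total count 51 over total exposure 30.5 days.
After the first batch: Gamma(30 + 51, 2 + 30.5) = Gamma(81, 65/2).
Total count: 8 + 7 + 12 + 8 = 35.
Total exposure: 2 + 1.5 + 3 + 4.5 = 11 days.
After the second batch: Gamma(81 + 35, 65/2 + 11) = Gamma(116, 87/2).
Predictive mean over a 9-day window = T·E[λ|data] = 9·116/(87/2) = 24.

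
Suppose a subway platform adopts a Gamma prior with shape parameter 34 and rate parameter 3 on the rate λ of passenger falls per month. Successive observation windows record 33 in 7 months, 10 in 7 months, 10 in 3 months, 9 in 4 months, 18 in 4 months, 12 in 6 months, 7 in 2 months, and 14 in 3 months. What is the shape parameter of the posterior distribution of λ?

Total count: 33 + 10 + 10 + 9 + 18 + 12 + 7 + 14 = 113.
Total exposure: 7 + 7 + 3 + 4 + 4 + 6 + 2 + 3 = 36 months.
The Gamma prior is conjugate for the Poisson rate, so λ | data ~ Gamma(34+113, 3+36) = Gamma(147, 39).

147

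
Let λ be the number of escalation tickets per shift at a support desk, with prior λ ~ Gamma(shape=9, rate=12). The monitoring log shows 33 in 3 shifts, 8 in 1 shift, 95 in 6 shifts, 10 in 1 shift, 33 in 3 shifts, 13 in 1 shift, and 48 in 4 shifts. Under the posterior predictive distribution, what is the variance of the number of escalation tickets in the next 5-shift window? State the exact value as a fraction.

44820/961

Total count: 33 + 8 + 95 + 10 + 33 + 13 + 48 = 240.
Total exposure: 3 + 1 + 6 + 1 + 3 + 1 + 4 = 19 shifts.
Conjugate update: add total count to the shape and total exposure to the rate, giving Gamma(249, 31).
The posterior predictive for a window of length T is Negative Binomial with variance T·α'·(β'+T)/β'² = 5·249·36/961 = 44820/961.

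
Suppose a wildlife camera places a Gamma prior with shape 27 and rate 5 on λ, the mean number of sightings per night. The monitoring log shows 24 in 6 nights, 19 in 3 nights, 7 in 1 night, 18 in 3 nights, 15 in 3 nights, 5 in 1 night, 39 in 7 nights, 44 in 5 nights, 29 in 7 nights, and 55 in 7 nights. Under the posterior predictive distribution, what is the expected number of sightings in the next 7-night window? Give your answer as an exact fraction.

329/8

Total count: 24 + 19 + 7 + 18 + 15 + 5 + 39 + 44 + 29 + 55 = 255.
Total exposure: 6 + 3 + 1 + 3 + 3 + 1 + 7 + 5 + 7 + 7 = 43 nights.
Conjugate update: add total count to the shape and total exposure to the rate, giving Gamma(282, 48).
Predictive mean over a 7-night window = T·E[λ|data] = 7·282/48 = 329/8.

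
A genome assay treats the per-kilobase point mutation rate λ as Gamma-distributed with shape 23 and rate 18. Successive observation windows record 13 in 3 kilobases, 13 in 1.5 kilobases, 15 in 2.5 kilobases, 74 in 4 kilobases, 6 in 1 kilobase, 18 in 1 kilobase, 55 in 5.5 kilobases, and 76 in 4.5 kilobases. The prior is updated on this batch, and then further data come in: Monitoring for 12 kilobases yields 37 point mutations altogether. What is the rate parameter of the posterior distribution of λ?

Total count: 13 + 13 + 15 + 74 + 6 + 18 + 55 + 76 = 270.
Total exposure: 3 + 1.5 + 2.5 + 4 + 1 + 1 + 5.5 + 4.5 = 23 kilobases.
After the first batch: Gamma(23 + 270, 18 + 23) = Gamma(293, 41).
Total count 37 over total exposure 12 kilobases.
After the second batch: Gamma(293 + 37, 41 + 12) = Gamma(330, 53).

53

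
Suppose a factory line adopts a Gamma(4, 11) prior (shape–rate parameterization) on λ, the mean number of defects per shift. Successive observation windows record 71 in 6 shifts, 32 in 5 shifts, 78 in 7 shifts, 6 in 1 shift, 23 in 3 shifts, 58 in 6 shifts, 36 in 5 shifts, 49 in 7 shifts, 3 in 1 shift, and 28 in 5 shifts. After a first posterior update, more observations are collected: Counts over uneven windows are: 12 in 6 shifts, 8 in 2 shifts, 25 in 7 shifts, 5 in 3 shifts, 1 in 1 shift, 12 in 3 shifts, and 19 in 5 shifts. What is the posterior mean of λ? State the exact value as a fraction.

Total count: 71 + 32 + 78 + 6 + 23 + 58 + 36 + 49 + 3 + 28 = 384.
Total exposure: 6 + 5 + 7 + 1 + 3 + 6 + 5 + 7 + 1 + 5 = 46 shifts.
After the first batch: Gamma(4 + 384, 11 + 46) = Gamma(388, 57).
Total count: 12 + 8 + 25 + 5 + 1 + 12 + 19 = 82.
Total exposure: 6 + 2 + 7 + 3 + 1 + 3 + 5 = 27 shifts.
After the second batch: Gamma(388 + 82, 57 + 27) = Gamma(470, 84).
Posterior mean = α'/β' = 470/84 = 235/42.

235/42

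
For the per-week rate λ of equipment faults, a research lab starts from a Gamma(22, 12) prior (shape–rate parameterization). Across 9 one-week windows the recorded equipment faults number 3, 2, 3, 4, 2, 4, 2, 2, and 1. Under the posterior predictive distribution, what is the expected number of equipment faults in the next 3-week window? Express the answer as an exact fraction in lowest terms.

Total count: 3 + 2 + 3 + 4 + 2 + 4 + 2 + 2 + 1 = 23.
Total exposure: 9 weeks.
The Gamma prior is conjugate for the Poisson rate, so λ | data ~ Gamma(22+23, 12+9) = Gamma(45, 21).
Predictive mean over a 3-week window = T·E[λ|data] = 3·45/21 = 45/7.

45/7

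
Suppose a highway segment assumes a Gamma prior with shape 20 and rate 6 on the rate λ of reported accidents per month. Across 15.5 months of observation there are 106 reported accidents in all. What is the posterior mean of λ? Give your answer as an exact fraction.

Total count 106 over total exposure 15.5 months.
By Gamma–Poisson conjugacy, the posterior is Gamma(α + Σx, β + Σt) = Gamma(20 + 106, 6 + 15.5) = Gamma(126, 43/2).
Posterior mean = α'/β' = 126/(43/2) = 252/43.

252/43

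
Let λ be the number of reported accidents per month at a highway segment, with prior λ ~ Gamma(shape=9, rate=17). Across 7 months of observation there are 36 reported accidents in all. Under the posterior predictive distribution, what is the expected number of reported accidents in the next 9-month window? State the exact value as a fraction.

Total count 36 over total exposure 7 months.
By Gamma–Poisson conjugacy, the posterior is Gamma(α + Σx, β + Σt) = Gamma(9 + 36, 17 + 7) = Gamma(45, 24).
Predictive mean over a 9-month window = T·E[λ|data] = 9·45/24 = 135/8.

135/8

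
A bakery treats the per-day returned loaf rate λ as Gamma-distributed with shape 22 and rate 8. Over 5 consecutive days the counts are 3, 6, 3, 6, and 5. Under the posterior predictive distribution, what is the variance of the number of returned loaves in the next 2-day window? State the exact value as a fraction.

1350/169

Total count: 3 + 6 + 3 + 6 + 5 = 23.
Total exposure: 5 days.
By Gamma–Poisson conjugacy, the posterior is Gamma(α + Σx, β + Σt) = Gamma(22 + 23, 8 + 5) = Gamma(45, 13).
The posterior predictive for a window of length T is Negative Binomial with variance T·α'·(β'+T)/β'² = 2·45·15/169 = 1350/169.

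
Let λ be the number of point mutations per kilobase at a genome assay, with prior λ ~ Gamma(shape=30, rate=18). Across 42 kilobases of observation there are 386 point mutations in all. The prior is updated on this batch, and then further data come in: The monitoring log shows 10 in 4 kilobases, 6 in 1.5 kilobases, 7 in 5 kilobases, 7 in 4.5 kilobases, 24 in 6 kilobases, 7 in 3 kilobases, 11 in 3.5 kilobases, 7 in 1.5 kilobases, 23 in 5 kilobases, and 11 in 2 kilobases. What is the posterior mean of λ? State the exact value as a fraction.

Total count 386 over total exposure 42 kilobases.
After the first batch: Gamma(30 + 386, 18 + 42) = Gamma(416, 60).
Total count: 10 + 6 + 7 + 7 + 24 + 7 + 11 + 7 + 23 + 11 = 113.
Total exposure: 4 + 1.5 + 5 + 4.5 + 6 + 3 + 3.5 + 1.5 + 5 + 2 = 36 kilobases.
After the second batch: Gamma(416 + 113, 60 + 36) = Gamma(529, 96).
Posterior mean = α'/β' = 529/96.

529/96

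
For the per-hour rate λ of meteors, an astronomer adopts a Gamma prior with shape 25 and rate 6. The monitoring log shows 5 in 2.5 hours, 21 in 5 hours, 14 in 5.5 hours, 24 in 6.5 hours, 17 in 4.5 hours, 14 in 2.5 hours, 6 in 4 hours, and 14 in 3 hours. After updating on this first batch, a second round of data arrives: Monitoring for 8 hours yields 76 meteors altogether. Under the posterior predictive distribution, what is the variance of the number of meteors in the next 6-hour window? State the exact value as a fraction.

Total count: 5 + 21 + 14 + 24 + 17 + 14 + 6 + 14 = 115.
Total exposure: 2.5 + 5 + 5.5 + 6.5 + 4.5 + 2.5 + 4 + 3 = 33.5 hours.
After the first batch: Gamma(25 + 115, 6 + 33.5) = Gamma(140, 79/2).
Total count 76 over total exposure 8 hours.
After the second batch: Gamma(140 + 76, 79/2 + 8) = Gamma(216, 95/2).
The posterior predictive for a window of length T is Negative Binomial with variance T·α'·(β'+T)/β'² = 6·216·(107/2)/(9025/4) = 277344/9025.

277344/9025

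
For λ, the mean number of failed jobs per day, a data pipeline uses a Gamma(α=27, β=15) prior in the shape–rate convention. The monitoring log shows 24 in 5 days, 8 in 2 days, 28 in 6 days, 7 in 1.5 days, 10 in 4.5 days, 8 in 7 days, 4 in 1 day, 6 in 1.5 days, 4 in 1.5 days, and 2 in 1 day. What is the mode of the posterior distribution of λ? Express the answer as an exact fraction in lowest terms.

Total count: 24 + 8 + 28 + 7 + 10 + 8 + 4 + 6 + 4 + 2 = 101.
Total exposure: 5 + 2 + 6 + 1.5 + 4.5 + 7 + 1 + 1.5 + 1.5 + 1 = 31 days.
By Gamma–Poisson conjugacy, the posterior is Gamma(α + Σx, β + Σt) = Gamma(27 + 101, 15 + 31) = Gamma(128, 46).
Posterior mode = (α'−1)/β' = 127/46.

127/46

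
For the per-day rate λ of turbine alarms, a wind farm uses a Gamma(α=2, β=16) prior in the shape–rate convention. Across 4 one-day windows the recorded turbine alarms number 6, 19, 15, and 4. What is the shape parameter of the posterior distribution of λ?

Total count: 6 + 19 + 15 + 4 = 44.
Total exposure: 4 days.
Posterior: α' = 2 + 44 = 46, β' = 16 + 4 = 20.

46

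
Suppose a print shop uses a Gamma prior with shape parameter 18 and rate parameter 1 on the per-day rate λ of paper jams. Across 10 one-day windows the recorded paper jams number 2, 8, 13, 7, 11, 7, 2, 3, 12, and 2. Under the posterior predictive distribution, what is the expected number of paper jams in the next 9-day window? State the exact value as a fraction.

765/11

Total count: 2 + 8 + 13 + 7 + 11 + 7 + 2 + 3 + 12 + 2 = 67.
Total exposure: 10 days.
By Gamma–Poisson conjugacy, the posterior is Gamma(α + Σx, β + Σt) = Gamma(18 + 67, 1 + 10) = Gamma(85, 11).
Predictive mean over a 9-day window = T·E[λ|data] = 9·85/11 = 765/11.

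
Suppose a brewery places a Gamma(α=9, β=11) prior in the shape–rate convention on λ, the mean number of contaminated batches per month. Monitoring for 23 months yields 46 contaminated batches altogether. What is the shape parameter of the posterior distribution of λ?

Total count 46 over total exposure 23 months.
Posterior: α' = 9 + 46 = 55, β' = 11 + 23 = 34.

55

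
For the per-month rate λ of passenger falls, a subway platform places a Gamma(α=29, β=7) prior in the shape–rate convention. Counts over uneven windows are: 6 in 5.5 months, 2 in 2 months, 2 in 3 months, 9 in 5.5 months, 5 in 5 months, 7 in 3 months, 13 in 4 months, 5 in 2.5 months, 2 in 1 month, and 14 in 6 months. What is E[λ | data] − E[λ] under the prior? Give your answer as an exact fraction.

-1265/623

Total count: 6 + 2 + 2 + 9 + 5 + 7 + 13 + 5 + 2 + 14 = 65.
Total exposure: 5.5 + 2 + 3 + 5.5 + 5 + 3 + 4 + 2.5 + 1 + 6 = 37.5 months.
Conjugate update: add total count to the shape and total exposure to the rate, giving Gamma(94, 89/2).
Posterior mean = 94/(89/2) = 188/89; prior mean = 29/7 = 29/7. Difference = 188/89 − 29/7 = -1265/623.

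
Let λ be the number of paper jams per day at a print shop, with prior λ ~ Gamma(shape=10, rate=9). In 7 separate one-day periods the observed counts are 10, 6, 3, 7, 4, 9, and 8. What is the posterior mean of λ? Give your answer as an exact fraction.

Total count: 10 + 6 + 3 + 7 + 4 + 9 + 8 = 47.
Total exposure: 7 days.
Posterior: α' = 10 + 47 = 57, β' = 9 + 7 = 16.
Posterior mean = α'/β' = 57/16.

57/16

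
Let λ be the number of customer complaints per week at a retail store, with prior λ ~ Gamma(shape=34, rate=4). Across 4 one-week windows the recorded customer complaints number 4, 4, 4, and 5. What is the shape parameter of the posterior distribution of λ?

51

Total count: 4 + 4 + 4 + 5 = 17.
Total exposure: 4 weeks.
Conjugate update: add total count to the shape and total exposure to the rate, giving Gamma(51, 8).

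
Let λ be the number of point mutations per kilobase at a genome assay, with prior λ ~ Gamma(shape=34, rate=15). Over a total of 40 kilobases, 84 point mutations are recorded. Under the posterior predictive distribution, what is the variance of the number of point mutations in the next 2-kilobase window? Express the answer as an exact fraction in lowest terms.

Total count 84 over total exposure 40 kilobases.
Conjugate update: add total count to the shape and total exposure to the rate, giving Gamma(118, 55).
The posterior predictive for a window of length T is Negative Binomial with variance T·α'·(β'+T)/β'² = 2·118·57/3025 = 13452/3025.

13452/3025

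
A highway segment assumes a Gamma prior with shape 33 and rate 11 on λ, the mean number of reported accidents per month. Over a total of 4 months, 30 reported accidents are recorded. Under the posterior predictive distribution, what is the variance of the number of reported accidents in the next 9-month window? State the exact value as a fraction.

1512/25

Total count 30 over total exposure 4 months.
Posterior: α' = 33 + 30 = 63, β' = 11 + 4 = 15.
The posterior predictive for a window of length T is Negative Binomial with variance T·α'·(β'+T)/β'² = 9·63·24/225 = 1512/25.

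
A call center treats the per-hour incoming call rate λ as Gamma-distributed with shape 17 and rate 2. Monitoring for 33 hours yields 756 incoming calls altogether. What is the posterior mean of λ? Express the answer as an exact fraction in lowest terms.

Total count 756 over total exposure 33 hours.
Gamma(α, β) with Poisson data over total exposure Σt gives posterior Gamma(α+Σx, β+Σt) = Gamma(773, 35).
Posterior mean = α'/β' = 773/35.

773/35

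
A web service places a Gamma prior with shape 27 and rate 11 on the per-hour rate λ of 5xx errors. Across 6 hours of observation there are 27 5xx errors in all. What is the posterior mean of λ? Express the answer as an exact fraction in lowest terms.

54/17

Total count 27 over total exposure 6 hours.
The Gamma prior is conjugate for the Poisson rate, so λ | data ~ Gamma(27+27, 11+6) = Gamma(54, 17).
Posterior mean = α'/β' = 54/17.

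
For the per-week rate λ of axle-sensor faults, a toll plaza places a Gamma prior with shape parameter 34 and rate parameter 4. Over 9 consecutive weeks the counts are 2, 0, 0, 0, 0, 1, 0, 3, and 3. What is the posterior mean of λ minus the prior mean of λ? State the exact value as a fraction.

-135/26

Total count: 2 + 0 + 0 + 0 + 0 + 1 + 0 + 3 + 3 = 9.
Total exposure: 9 weeks.
By Gamma–Poisson conjugacy, the posterior is Gamma(α + Σx, β + Σt) = Gamma(34 + 9, 4 + 9) = Gamma(43, 13).
Posterior mean = 43/13 = 43/13; prior mean = 34/4 = 17/2. Difference = 43/13 − 17/2 = -135/26.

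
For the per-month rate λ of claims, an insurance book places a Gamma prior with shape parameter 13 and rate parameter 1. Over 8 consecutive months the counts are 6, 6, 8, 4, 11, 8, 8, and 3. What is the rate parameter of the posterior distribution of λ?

9

Total count: 6 + 6 + 8 + 4 + 11 + 8 + 8 + 3 = 54.
Total exposure: 8 months.
Gamma(α, β) with Poisson data over total exposure Σt gives posterior Gamma(α+Σx, β+Σt) = Gamma(67, 9).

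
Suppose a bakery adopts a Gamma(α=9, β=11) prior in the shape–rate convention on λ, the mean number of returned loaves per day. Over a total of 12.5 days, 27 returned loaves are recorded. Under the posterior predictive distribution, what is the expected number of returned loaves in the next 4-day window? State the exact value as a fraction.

Total count 27 over total exposure 12.5 days.
Conjugate update: add total count to the shape and total exposure to the rate, giving Gamma(36, 47/2).
Predictive mean over a 4-day window = T·E[λ|data] = 4·36/(47/2) = 288/47.

288/47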